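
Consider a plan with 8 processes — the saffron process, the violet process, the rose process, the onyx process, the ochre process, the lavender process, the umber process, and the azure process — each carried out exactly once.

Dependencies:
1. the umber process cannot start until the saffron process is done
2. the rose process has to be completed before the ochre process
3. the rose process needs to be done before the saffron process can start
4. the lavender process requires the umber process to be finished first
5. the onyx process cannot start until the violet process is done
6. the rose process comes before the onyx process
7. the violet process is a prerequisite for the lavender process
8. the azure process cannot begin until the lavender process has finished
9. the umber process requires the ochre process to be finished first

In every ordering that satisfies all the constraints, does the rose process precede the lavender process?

Yes

Tracing the constraints gives a chain: the rose process → the saffron process → the umber process → the lavender process.
That forces the rose process before the lavender process in every valid schedule.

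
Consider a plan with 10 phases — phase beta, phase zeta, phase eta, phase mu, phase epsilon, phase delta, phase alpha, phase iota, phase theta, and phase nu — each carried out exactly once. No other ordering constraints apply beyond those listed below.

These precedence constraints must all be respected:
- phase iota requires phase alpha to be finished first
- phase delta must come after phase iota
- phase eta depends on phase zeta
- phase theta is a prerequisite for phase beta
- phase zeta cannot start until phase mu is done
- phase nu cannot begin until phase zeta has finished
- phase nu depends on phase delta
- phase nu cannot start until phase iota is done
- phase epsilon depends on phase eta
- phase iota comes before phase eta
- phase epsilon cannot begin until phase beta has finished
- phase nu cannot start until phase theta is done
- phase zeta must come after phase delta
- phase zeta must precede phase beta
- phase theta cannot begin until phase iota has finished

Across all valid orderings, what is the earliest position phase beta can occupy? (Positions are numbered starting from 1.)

7

Every phase that must precede phase beta has to come before it. Tracing all chains that end at phase beta, those phases are: phase zeta, phase mu, phase delta, phase alpha, phase iota, phase theta — 6 in total.
With 6 mandatory predecessors, the earliest phase beta can sit is position 6+1 = 7, and placing just those 6 first achieves it.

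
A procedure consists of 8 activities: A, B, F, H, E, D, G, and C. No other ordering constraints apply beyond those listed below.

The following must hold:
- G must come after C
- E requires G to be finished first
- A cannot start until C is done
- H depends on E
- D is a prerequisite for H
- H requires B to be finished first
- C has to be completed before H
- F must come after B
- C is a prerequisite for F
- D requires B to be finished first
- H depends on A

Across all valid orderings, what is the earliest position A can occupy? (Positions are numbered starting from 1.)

The only activity forced before A (directly or transitively) is C.
So at minimum 1 activity comes before A, putting A no earlier than position 2. That position is achievable by scheduling exactly that predecessor first.

2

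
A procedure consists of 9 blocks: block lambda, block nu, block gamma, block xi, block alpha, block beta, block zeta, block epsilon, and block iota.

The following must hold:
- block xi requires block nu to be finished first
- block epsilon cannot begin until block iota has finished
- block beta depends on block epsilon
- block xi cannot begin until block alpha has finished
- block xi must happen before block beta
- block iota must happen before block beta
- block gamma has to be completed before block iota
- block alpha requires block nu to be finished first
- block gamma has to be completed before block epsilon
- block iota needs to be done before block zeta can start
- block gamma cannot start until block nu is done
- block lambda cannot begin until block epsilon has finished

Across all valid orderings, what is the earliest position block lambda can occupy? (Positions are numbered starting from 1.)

5

Every block that must precede block lambda has to come before it. Tracing all chains that end at block lambda, those blocks are: block nu, block gamma, block epsilon, block iota — 4 in total.
So at minimum 4 blocks come before block lambda, putting block lambda no earlier than position 5. That position is achievable by scheduling exactly those predecessors first.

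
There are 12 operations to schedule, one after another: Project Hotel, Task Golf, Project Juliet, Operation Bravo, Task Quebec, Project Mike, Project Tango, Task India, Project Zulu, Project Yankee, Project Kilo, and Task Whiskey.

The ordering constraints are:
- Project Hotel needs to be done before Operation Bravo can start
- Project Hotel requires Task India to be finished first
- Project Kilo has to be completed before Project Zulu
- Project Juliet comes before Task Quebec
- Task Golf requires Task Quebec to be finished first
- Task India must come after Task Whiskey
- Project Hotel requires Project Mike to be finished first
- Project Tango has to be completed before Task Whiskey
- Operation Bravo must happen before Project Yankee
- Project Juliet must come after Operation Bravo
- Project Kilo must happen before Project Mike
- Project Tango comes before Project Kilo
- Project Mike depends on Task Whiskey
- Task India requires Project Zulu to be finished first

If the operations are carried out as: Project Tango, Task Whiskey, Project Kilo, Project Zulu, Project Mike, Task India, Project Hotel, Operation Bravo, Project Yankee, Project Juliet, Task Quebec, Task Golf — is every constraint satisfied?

Checking each listed constraint against this order: for instance, Task Whiskey is in position 2 and Task India in position 6, so that constraint holds — and the remaining constraints check out the same way.

Yes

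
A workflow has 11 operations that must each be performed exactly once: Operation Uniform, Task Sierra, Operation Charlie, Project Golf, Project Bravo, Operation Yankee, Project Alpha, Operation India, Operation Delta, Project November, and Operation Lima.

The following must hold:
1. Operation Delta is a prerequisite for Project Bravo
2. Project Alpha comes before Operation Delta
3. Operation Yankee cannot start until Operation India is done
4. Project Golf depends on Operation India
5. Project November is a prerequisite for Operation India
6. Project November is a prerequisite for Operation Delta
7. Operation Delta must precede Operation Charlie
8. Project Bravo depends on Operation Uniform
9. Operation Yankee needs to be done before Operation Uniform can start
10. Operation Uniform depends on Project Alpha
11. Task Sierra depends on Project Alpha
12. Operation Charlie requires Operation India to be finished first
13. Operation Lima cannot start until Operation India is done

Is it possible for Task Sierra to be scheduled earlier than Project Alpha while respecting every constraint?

No

There is a dependency chain Project Alpha → Task Sierra, so Task Sierra always comes after Project Alpha.
So no valid ordering can have Task Sierra before Project Alpha.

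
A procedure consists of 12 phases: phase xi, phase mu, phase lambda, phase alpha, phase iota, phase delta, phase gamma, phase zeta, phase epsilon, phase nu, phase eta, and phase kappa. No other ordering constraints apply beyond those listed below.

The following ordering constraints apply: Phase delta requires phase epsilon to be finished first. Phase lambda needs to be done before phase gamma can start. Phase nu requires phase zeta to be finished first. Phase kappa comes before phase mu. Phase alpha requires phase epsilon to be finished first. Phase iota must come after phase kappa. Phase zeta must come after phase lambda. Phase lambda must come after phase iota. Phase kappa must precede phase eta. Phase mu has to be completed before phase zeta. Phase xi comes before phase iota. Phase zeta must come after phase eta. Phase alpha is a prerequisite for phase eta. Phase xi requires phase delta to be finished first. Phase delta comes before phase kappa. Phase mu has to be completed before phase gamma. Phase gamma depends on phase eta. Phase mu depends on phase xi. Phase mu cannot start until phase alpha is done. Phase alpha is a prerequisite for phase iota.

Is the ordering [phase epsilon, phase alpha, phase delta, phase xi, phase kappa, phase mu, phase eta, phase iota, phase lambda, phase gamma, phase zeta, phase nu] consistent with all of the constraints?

Every stated constraint is respected: phase alpha sits at position 2, ahead of phase iota at position 8, and each of the other listed pairs likewise has the predecessor earlier in the sequence.

Yes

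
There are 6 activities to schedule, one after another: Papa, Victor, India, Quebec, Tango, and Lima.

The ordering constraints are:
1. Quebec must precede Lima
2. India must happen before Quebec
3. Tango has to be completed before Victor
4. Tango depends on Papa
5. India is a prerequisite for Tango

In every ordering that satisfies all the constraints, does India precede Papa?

India and Papa are not related by any chain of constraints.
There exist valid orderings with Papa before India, so India is not required to come first.

No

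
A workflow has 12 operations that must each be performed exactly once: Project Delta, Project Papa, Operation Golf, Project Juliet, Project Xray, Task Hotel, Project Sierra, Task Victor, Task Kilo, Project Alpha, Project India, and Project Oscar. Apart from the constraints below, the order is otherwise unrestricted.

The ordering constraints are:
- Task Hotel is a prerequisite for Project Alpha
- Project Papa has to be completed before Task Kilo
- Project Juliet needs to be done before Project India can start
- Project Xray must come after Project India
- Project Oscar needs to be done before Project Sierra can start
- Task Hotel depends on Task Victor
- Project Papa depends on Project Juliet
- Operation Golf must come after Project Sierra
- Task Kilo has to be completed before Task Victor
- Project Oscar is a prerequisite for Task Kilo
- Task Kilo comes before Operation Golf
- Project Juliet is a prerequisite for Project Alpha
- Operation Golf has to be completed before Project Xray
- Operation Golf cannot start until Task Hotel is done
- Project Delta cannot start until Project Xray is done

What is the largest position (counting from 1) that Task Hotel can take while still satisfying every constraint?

8

Following every chain forward from Task Hotel, the operations that must come later are Project Delta, Operation Golf, Project Xray, Project Alpha — 4 of them.
So at least 4 operations follow Task Hotel, putting Task Hotel no later than position 8. That position is achievable by scheduling everything else first.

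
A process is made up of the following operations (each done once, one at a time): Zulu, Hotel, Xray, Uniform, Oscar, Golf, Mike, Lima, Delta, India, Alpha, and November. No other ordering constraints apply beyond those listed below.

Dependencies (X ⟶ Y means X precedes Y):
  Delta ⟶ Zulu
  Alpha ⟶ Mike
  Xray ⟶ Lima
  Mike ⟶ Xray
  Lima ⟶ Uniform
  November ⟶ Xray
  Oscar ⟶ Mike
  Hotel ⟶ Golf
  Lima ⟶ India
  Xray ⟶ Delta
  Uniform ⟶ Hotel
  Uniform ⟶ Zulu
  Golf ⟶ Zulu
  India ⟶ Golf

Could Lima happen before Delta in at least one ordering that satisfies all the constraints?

Yes

No chain of constraints runs from Delta to Lima, so Delta is not required to come first.
That means at least one valid schedule has Lima before Delta.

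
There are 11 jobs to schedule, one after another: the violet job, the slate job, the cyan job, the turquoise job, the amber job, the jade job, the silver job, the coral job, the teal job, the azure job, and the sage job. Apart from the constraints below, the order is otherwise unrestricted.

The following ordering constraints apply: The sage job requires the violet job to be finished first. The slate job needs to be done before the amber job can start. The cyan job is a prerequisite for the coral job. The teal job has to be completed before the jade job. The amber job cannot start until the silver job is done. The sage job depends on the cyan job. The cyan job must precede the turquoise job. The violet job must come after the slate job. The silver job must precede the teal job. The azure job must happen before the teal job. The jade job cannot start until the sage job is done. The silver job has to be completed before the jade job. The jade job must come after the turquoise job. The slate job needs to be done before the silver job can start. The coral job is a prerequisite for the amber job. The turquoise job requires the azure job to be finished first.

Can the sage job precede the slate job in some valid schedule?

No

There is a dependency chain the slate job → the violet job → the sage job, so the sage job always comes after the slate job.
Hence the sage job can never be scheduled before the slate job.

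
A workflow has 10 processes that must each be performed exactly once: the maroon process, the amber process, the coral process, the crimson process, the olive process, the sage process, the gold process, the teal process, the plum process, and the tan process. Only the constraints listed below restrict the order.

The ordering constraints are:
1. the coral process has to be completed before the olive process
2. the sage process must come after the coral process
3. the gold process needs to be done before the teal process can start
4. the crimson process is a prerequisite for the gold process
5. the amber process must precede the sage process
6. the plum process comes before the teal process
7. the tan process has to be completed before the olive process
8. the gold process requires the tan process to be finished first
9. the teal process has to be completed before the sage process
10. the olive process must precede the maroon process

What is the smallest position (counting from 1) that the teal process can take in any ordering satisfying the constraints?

Working backwards through the constraints from the teal process, its full set of required predecessors is the crimson process, the gold process, the plum process, the tan process — 4 of them.
So at minimum 4 processes come before the teal process, putting the teal process no earlier than position 5. That position is achievable by scheduling exactly those predecessors first.

5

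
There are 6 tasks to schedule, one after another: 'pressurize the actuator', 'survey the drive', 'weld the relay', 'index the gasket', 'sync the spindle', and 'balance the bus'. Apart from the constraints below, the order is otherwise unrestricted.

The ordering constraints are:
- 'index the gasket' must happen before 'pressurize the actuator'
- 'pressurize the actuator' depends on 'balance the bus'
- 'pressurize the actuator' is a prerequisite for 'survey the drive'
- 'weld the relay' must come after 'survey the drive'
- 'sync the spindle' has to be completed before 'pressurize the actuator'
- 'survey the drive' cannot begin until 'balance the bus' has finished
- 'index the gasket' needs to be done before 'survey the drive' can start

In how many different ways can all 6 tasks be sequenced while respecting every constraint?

The tasks with no prerequisites are 'index the gasket', 'sync the spindle', 'balance the bus'; any of them can be placed first.
Counting all ways to extend the partial order to a total order gives 6.

6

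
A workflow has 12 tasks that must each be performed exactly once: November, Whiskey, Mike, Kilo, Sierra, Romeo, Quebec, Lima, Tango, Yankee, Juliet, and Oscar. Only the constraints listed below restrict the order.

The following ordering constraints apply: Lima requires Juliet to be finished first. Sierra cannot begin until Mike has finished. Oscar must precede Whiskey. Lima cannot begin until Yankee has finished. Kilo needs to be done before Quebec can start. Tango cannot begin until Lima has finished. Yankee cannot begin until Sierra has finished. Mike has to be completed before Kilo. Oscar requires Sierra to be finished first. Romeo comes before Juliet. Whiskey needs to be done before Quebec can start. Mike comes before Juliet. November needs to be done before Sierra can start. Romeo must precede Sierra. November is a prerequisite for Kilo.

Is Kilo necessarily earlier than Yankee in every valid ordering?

No

No chain of constraints connects Kilo to Yankee in either direction.
A valid ordering placing Yankee before Kilo exists, so the answer is no.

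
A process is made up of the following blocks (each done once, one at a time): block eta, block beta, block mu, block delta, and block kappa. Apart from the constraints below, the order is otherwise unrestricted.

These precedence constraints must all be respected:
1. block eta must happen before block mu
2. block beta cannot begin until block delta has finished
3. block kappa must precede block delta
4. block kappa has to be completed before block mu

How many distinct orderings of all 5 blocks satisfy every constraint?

9

The blocks with no prerequisites are block eta, block kappa; any of them can be placed first.
Counting all ways to extend the partial order to a total order gives 9.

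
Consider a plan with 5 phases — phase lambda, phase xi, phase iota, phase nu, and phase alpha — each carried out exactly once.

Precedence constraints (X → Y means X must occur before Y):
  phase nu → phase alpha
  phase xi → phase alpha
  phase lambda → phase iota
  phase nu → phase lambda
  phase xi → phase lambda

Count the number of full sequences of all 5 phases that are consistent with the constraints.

2 phases have no prerequisites (phase xi, phase nu), so any of them could come first.
Systematically extending each partial ordering one phase at a time and counting, there are 6 complete orderings.

6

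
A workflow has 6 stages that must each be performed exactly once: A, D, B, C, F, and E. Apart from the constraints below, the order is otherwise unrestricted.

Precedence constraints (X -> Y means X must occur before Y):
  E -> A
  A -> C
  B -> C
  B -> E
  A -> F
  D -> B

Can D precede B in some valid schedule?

Every valid ordering already has D before B (the constraints require it), so in particular at least one does.

Yes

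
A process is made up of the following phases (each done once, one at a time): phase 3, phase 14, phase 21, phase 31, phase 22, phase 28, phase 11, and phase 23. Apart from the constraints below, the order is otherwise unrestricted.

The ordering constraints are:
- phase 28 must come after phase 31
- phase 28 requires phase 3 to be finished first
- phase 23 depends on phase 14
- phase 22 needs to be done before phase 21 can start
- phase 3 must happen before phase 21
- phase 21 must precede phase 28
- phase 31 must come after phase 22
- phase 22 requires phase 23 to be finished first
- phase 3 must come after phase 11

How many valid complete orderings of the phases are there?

2 phases have no prerequisites (phase 14, phase 11), so any of them could come first.
Enumerating by repeatedly choosing an available phase (one whose prerequisites are all placed) gives 25 distinct complete orderings.

25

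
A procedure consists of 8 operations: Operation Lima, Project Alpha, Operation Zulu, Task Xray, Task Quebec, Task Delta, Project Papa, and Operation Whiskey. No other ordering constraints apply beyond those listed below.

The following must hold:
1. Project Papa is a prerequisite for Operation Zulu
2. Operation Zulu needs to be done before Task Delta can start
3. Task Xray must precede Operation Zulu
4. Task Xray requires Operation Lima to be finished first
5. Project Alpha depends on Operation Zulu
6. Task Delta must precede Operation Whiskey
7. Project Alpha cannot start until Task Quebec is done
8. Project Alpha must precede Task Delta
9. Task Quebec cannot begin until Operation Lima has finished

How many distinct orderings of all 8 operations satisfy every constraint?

2 operations have no prerequisites (Operation Lima, Project Papa), so any of them could come first.
Counting all ways to extend the partial order to a total order gives 11.

11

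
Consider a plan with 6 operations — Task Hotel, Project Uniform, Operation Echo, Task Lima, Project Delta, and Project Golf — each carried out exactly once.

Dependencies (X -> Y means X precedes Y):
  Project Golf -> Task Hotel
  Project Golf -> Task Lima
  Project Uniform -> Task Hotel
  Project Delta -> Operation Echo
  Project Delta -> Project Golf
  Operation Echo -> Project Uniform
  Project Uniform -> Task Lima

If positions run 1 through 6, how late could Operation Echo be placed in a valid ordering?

Following every chain forward from Operation Echo, the operations that must come later are Task Hotel, Project Uniform, Task Lima — 3 of them.
With 3 mandatory successors out of 6 operations total, the latest slot for Operation Echo is 6−3 = 3, and it's reachable by doing all non-successors before Operation Echo.

3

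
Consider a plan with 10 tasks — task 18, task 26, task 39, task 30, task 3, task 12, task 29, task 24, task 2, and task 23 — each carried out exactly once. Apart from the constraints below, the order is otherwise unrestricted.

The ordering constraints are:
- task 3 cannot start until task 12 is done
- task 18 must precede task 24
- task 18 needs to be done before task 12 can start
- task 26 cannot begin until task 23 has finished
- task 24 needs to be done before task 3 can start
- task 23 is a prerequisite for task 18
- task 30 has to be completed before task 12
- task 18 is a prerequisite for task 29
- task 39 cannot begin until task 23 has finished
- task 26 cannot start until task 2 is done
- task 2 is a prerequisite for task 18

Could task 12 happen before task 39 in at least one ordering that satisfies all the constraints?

Nothing in the constraints forces task 39 before task 12 — there is no chain from task 39 to task 12.
That means at least one valid schedule has task 12 before task 39.

Yes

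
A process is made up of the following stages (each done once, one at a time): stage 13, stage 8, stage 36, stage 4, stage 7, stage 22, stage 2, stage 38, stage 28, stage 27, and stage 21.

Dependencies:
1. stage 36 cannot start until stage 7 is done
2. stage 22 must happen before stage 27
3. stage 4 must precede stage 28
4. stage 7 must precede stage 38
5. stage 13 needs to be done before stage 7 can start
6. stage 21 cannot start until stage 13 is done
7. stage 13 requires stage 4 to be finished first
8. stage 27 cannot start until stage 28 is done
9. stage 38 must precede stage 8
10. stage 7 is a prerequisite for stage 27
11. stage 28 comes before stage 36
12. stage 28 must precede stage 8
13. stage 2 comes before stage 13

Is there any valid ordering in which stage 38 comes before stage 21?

Yes

The constraints leave stage 38 and stage 21 unordered relative to each other; nothing requires stage 21 earlier.
So a valid ordering placing stage 38 earlier than stage 21 exists.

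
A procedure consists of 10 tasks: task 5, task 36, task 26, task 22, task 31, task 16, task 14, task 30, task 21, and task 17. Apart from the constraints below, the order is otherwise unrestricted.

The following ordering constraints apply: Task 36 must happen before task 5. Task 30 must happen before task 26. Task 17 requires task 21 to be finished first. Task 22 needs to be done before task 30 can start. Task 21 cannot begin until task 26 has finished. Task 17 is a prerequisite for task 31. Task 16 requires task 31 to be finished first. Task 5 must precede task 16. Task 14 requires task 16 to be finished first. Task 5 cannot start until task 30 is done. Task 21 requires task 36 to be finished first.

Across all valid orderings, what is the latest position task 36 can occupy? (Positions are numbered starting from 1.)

4

Following every chain forward from task 36, the tasks that must come later are task 5, task 31, task 16, task 14, task 21, task 17 — 6 of them.
With 6 mandatory successors out of 10 tasks total, the latest slot for task 36 is 10−6 = 4, and it's reachable by doing all non-successors before task 36.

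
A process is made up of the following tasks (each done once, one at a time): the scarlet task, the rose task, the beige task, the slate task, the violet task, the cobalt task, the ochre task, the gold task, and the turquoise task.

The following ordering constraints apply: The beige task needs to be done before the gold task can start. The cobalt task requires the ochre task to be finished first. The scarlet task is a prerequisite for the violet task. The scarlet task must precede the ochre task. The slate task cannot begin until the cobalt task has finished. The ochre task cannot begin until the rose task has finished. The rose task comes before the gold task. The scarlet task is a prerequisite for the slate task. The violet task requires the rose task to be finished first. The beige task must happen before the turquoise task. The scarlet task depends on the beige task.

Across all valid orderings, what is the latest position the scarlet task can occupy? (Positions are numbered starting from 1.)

Following every chain forward from the scarlet task, the tasks that must come later are the slate task, the violet task, the cobalt task, the ochre task — 4 of them.
So at least 4 tasks follow the scarlet task, putting the scarlet task no later than position 5. That position is achievable by scheduling everything else first.

5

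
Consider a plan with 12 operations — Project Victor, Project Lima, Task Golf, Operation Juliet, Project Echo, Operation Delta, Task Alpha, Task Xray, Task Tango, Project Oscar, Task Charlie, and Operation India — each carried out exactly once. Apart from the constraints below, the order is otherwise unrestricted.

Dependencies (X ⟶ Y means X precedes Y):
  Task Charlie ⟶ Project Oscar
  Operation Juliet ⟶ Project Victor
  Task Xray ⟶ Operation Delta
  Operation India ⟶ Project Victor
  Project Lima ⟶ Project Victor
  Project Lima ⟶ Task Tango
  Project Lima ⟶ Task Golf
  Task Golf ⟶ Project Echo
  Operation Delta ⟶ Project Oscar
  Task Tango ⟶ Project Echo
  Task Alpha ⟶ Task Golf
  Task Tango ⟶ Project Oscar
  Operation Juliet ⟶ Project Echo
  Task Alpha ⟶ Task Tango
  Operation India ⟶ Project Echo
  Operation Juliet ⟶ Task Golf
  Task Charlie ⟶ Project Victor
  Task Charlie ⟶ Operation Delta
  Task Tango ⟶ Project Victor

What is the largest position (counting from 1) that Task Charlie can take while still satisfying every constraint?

9

Every operation that must follow Task Charlie has to come after it. Tracing all chains starting from Task Charlie, those operations are: Project Victor, Operation Delta, Project Oscar — 3 in total.
With 3 mandatory successors out of 12 operations total, the latest slot for Task Charlie is 12−3 = 9, and it's reachable by doing all non-successors before Task Charlie.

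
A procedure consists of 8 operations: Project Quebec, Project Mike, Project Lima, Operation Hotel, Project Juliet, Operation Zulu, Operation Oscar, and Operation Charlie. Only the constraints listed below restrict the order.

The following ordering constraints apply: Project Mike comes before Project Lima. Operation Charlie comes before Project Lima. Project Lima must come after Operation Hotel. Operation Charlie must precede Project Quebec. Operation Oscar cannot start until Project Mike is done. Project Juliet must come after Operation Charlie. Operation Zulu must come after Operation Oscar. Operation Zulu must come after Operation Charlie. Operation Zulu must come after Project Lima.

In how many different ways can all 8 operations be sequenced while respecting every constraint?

496

The operations with no prerequisites are Project Mike, Operation Hotel, Operation Charlie; any of them can be placed first.
Counting all ways to extend the partial order to a total order gives 496.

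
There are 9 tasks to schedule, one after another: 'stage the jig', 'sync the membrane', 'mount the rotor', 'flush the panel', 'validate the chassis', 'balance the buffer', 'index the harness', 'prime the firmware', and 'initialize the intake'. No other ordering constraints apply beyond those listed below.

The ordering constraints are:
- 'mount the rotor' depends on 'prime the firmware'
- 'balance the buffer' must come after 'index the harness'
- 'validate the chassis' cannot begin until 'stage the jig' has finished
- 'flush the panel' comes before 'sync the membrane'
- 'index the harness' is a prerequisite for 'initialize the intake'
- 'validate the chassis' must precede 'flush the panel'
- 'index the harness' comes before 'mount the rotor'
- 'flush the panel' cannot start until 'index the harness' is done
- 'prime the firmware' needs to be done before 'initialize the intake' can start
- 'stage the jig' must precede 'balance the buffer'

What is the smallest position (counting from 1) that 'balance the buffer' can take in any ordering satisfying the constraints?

Every task that must precede 'balance the buffer' has to come before it. Tracing all chains that end at 'balance the buffer', those tasks are: 'stage the jig', 'index the harness' — 2 in total.
So at minimum 2 tasks come before 'balance the buffer', putting 'balance the buffer' no earlier than position 3. That position is achievable by scheduling exactly those predecessors first.

3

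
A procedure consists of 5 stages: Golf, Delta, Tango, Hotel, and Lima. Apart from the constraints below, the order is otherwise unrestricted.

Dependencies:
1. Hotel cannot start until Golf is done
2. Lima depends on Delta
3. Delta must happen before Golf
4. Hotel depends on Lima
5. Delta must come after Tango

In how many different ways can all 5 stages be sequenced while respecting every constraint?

2

Only Tango has no prerequisites, so it must go first.
Enumerating by repeatedly choosing an available stage (one whose prerequisites are all placed) gives 2 distinct complete orderings.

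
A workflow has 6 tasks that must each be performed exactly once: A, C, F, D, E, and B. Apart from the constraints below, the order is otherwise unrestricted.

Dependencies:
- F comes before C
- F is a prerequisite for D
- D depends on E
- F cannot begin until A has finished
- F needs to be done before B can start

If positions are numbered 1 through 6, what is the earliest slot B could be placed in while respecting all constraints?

3

Every task that must precede B has to come before it. Tracing all chains that end at B, those tasks are: A, F — 2 in total.
With 2 mandatory predecessors, the earliest B can sit is position 2+1 = 3, and placing just those 2 first achieves it.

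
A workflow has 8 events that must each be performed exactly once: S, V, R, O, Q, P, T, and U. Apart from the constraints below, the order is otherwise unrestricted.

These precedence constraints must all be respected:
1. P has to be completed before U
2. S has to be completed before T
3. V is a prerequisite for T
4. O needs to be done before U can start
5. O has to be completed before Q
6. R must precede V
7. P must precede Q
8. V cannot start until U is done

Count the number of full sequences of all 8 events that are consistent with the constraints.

244

4 events have no prerequisites (S, R, O, P), so any of them could come first.
Enumerating by repeatedly choosing an available event (one whose prerequisites are all placed) gives 244 distinct complete orderings.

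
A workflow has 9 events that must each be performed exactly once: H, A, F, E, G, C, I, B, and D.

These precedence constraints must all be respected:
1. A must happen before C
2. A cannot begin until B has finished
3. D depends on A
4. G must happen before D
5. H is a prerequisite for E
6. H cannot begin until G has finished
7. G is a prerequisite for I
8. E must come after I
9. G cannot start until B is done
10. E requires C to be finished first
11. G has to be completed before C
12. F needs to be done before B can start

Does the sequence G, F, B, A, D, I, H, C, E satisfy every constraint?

No

The sequence places G ahead of B.
Since B is required before G, the ordering is invalid.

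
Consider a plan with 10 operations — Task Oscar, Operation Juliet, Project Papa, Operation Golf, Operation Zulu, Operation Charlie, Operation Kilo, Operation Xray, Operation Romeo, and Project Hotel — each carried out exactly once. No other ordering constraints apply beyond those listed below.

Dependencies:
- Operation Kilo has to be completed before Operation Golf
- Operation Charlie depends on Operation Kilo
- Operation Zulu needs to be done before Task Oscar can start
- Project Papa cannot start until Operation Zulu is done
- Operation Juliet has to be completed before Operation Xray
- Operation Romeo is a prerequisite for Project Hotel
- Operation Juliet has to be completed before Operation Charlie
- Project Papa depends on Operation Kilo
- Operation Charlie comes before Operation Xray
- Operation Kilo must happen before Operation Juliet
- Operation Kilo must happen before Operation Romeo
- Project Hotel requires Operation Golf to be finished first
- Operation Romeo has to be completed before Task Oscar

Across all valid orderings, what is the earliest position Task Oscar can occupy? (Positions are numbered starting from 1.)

4

Every operation that must precede Task Oscar has to come before it. Tracing all chains that end at Task Oscar, those operations are: Operation Zulu, Operation Kilo, Operation Romeo — 3 in total.
So at minimum 3 operations come before Task Oscar, putting Task Oscar no earlier than position 4. That position is achievable by scheduling exactly those predecessors first.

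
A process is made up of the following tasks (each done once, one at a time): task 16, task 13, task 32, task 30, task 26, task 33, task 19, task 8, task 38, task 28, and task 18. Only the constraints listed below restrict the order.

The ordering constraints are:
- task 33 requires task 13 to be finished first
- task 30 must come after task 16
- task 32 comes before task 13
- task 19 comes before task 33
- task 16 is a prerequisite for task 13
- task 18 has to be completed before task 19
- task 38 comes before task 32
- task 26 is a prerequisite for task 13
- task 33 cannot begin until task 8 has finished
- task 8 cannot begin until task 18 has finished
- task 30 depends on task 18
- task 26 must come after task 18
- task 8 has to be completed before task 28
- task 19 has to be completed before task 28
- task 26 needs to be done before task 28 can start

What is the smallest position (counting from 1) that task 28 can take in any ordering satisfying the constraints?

Working backwards through the constraints from task 28, its full set of required predecessors is task 26, task 19, task 8, task 18 — 4 of them.
So at minimum 4 tasks come before task 28, putting task 28 no earlier than position 5. That position is achievable by scheduling exactly those predecessors first.

5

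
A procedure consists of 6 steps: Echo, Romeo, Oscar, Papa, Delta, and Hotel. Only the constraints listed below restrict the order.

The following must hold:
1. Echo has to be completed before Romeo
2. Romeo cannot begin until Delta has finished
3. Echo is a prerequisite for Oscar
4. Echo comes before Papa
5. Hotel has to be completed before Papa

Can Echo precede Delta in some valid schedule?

Nothing in the constraints forces Delta before Echo — there is no chain from Delta to Echo.
So a valid ordering placing Echo earlier than Delta exists.

Yes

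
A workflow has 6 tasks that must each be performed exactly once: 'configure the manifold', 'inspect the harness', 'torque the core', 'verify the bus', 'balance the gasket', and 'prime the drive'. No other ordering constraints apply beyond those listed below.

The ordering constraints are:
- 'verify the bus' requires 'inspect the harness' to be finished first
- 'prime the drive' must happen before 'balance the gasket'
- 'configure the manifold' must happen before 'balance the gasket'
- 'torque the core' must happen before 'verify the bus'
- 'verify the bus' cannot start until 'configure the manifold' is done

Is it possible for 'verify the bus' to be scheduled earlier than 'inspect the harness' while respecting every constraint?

There is a dependency chain 'inspect the harness' → 'verify the bus', so 'verify the bus' always comes after 'inspect the harness'.
So no valid ordering can have 'verify the bus' before 'inspect the harness'.

No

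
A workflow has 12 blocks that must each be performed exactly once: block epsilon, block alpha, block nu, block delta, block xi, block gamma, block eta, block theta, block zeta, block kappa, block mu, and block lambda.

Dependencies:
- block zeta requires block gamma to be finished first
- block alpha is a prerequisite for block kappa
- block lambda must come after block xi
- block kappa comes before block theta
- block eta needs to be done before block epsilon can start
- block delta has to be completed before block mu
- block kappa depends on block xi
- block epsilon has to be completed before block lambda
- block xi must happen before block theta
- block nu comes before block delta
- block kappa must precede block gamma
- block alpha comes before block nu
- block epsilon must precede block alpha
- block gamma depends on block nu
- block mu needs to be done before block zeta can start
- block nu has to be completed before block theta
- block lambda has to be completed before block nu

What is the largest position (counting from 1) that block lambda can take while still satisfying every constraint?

6

Every block that must follow block lambda has to come after it. Tracing all chains starting from block lambda, those blocks are: block nu, block delta, block gamma, block theta, block zeta, block mu — 6 in total.
With 6 mandatory successors out of 12 blocks total, the latest slot for block lambda is 12−6 = 6, and it's reachable by doing all non-successors before block lambda.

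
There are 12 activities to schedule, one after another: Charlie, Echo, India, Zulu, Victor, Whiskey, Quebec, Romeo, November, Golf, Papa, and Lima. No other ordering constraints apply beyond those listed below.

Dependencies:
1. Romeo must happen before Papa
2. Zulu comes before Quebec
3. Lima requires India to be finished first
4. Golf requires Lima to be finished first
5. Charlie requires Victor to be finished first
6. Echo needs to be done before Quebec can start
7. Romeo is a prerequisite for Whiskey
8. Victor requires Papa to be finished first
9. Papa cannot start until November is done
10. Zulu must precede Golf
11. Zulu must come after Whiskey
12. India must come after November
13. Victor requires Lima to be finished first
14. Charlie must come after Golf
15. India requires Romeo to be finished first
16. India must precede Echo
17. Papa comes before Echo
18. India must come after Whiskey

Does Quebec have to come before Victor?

Nothing in the constraints links Quebec and Victor; they are unordered relative to each other.
There exist valid orderings with Victor before Quebec, so Quebec is not required to come first.

No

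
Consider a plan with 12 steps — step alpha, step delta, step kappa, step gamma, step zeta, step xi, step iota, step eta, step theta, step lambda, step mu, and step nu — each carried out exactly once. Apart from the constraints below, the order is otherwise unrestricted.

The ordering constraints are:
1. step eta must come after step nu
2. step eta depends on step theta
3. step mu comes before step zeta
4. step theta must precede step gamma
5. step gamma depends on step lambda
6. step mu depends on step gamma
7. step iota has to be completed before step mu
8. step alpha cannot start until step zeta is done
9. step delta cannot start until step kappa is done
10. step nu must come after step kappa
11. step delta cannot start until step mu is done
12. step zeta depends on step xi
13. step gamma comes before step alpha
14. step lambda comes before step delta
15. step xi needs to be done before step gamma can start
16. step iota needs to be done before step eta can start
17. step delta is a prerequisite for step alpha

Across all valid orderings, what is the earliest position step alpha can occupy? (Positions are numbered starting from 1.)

Working backwards through the constraints from step alpha, its full set of required predecessors is step delta, step kappa, step gamma, step zeta, step xi, step iota, step theta, step lambda, step mu — 9 of them.
With 9 mandatory predecessors, the earliest step alpha can sit is position 9+1 = 10, and placing just those 9 first achieves it.

10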